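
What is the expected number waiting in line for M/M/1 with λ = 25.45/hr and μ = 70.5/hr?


ρ = 25.45/70.5 = 0.3610
Lq = ρ²/(1−ρ) = 0.1303/0.6390 = 0.2039

Final: 0.2039


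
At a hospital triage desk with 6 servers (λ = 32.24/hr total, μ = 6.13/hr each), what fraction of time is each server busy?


ρ = λ/(cμ) = 32.24/(6·6.13) = 32.24/36.78 = 0.8766

Final: 0.8766


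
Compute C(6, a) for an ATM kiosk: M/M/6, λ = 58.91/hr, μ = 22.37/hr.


a = λ/μ = 2.6334; ρ = a/6 = 0.4389
P₀ = 0.071277 (from M/M/c formula)
C(c,a) = [a^c/(c!(1−ρ))]·P₀ = [333.53256/(720·0.5611)]·0.071277
= 0.82560·0.071277 = 0.058847

Final: 0.058847


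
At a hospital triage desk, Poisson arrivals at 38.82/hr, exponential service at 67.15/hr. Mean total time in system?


W = 1/(μ−λ) = 1/(67.15 − 38.82) = 1/28.33 = 0.03530 hr

Final: 0.03530 hr


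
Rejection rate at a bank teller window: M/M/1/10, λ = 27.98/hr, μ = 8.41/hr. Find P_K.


ρ = λ/μ = 27.98/8.41 = 3.3270
P_K = (1−ρ)ρ^K/(1−ρ^(K+1)) = (-2.3270·166156.426597)/(1 − 552801.048299)
= -386644.621701/-552800.048299 = 0.699429

Final: 0.699429


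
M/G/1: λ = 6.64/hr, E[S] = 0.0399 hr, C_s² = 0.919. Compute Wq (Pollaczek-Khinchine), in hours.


ρ = λ·E[S] = 6.64·0.0399 = 0.2649
E[S²] = E[S]²(1+C_s²) = 0.0399²·(1+0.919) = 0.003055
Wq = λ·E[S²]/(2(1−ρ)) = 6.64·0.003055/(2·0.7351) = 0.01380 hr

Final: 0.01380 hr


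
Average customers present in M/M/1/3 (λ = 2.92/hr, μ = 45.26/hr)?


ρ = 2.92/45.26 = 0.06452
L = ρ[1 − (K+1)ρ^K + Kρ^(K+1)] / [(1−ρ)(1−ρ^(K+1))]
Numerator: 0.06452·(1 − 4·0.0002685 + 3·0.00001732) = 0.064450
Denominator: (0.9355)·(0.999983) = 0.935468
L = 0.064450/0.935468 = 0.06890

Final: 0.06890


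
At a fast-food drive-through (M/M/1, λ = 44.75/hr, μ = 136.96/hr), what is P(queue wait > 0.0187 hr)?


ρ = 44.75/136.96 = 0.3267
P(Wq > t) = ρ·e^{−(μ−λ)t} = 0.3267·e^{−1.7243}
= 0.3267·0.178293 = 0.058255

Final: 0.058255


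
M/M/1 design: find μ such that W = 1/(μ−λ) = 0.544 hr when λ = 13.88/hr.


W = 1/(μ−λ) ⇒ μ − λ = 1/W = 1/0.544 = 1.8382
μ = λ + 1/W = 13.88 + 1.8382 = 15.7182 per hr

Final: 15.7182 /hr


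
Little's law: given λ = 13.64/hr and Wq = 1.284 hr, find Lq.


Lq = λWq = 13.64·1.284 = 17.5138

Final: 17.5138


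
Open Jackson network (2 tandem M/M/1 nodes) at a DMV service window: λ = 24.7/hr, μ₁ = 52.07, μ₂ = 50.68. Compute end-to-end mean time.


Each node sees arrival rate λ = 24.7/hr (tandem ⇒ throughput preserved).
W₁ = 1/(μ₁−λ) = 1/(52.07−24.7) = 0.03654 hr
W₂ = 1/(μ₂−λ) = 1/(50.68−24.7) = 0.03849 hr
W_total = W₁ + W₂ = 0.03654 + 0.03849 = 0.07503 hr

Final: 0.07503 hr


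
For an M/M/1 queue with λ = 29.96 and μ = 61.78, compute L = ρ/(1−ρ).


ρ = λ/μ = 29.96/61.78 = 0.4849
L = ρ/(1−ρ) = 0.4849/(1 − 0.4849) = 0.4849/0.5151 = 0.9415

Final: 0.9415


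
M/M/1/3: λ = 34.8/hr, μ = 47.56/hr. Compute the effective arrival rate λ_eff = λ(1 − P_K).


ρ = 0.7317; P_K = (1−ρ)ρ^3/(1−ρ^4) = 0.147339
λ_eff = λ(1 − P_K) = 34.8·(1 − 0.147339) = 34.8·0.852661 = 29.6726 /hr

Final: 29.6726 /hr


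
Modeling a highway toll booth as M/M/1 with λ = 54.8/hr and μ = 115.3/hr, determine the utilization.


ρ = λ/μ = 54.8/115.3 = 0.4753

Final: 0.4753


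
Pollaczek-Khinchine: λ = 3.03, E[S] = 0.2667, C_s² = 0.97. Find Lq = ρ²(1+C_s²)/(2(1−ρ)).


ρ = λ·E[S] = 3.03·0.2667 = 0.8081
Lq = ρ²(1+C_s²)/(2(1−ρ)) = 0.6530·(1+0.97)/(2·0.1919)
= 0.6530·1.9700/0.3838 = 3.35193

Final: 3.35193


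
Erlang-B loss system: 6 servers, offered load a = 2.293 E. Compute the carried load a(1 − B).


B(6,2.293) = 0.020572 (Erlang-B)
Carried load = a(1 − B) = 2.293·(1 − 0.020572) = 2.293·0.979428 = 2.2458 E

Final: 2.2458 Erlangs


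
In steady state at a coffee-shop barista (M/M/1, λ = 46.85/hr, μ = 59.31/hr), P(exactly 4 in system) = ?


ρ = 46.85/59.31 = 0.7899
P_n = (1−ρ)·ρ^n = (1 − 0.7899)·0.7899^4 = 0.2101·0.389338 = 0.081793

Final: 0.081793


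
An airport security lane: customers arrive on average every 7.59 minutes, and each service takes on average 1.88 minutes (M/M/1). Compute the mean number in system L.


λ = 60/7.59 = 7.9051 /hr
μ = 60/1.88 = 31.9149 /hr
ρ = λ/μ = 7.9051/31.9149 = 0.2477
L = ρ/(1−ρ) = 0.2477/0.7523 = 0.3292

Final: 0.3292


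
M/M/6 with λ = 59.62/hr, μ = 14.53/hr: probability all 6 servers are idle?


a = λ/μ = 59.62/14.53 = 4.1032; ρ = a/c = 0.6839
Σ_{k=0}^{5} a^k/k! (terms k=0..5) = 1.00000 + 4.10323 + 8.41827 + 11.51404 + 11.81120 + 9.69283 = 46.53958
Tail: a^6/(6!(1−ρ)) = 4772.63415/(720·0.3161) = 20.96830
P₀ = 1/(46.53958 + 20.96830) = 1/67.50788 = 0.014813

Final: 0.014813


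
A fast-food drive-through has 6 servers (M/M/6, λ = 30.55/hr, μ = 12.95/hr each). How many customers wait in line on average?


a = λ/μ = 2.3591; ρ = a/6 = 0.3932
P₀ = 0.094129
Lq = P₀·a^c·ρ / (c!·(1−ρ)²) = 0.094129·172.36484·0.3932/(720·0.36823)
= 0.02406

Final: 0.02406


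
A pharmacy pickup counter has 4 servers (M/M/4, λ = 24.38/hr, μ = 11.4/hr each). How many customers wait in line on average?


a = λ/μ = 2.1386; ρ = a/4 = 0.5346
P₀ = 0.112001
Lq = P₀·a^c·ρ / (c!·(1−ρ)²) = 0.112001·20.91777·0.5346/(24·0.21655)
= 0.24101

Final: 0.24101


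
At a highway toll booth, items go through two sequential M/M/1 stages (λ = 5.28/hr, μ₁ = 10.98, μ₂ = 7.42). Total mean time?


Each node sees arrival rate λ = 5.28/hr (tandem ⇒ throughput preserved).
W₁ = 1/(μ₁−λ) = 1/(10.98−5.28) = 0.17544 hr
W₂ = 1/(μ₂−λ) = 1/(7.42−5.28) = 0.46729 hr
W_total = W₁ + W₂ = 0.17544 + 0.46729 = 0.64273 hr

Final: 0.64273 hr


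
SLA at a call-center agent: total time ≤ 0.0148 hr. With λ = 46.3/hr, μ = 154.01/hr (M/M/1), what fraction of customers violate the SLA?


W ~ Exponential(μ−λ) for M/M/1.
μ − λ = 154.01 − 46.3 = 107.7100
P(W > t) = e^{−(μ−λ)t} = e^{−1.5941} = 0.203090

Final: 0.203090


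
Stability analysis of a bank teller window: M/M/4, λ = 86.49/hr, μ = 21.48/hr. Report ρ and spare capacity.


Total capacity cμ = 4·21.48 = 85.92/hr
ρ = λ/(cμ) = 86.49/85.92 = 1.0066
Stable ⇔ ρ < 1: NO
Spare capacity = cμ − λ = 85.92 − 86.49 = -0.57/hr

Final: ρ = 1.0066; unstable; margin = -0.57/hr


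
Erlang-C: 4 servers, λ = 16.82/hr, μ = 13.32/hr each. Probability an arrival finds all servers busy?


a = λ/μ = 1.2628; ρ = a/4 = 0.3157
P₀ = 0.281654 (from M/M/c formula)
C(c,a) = [a^c/(c!(1−ρ))]·P₀ = [2.54265/(24·0.6843)]·0.281654
= 0.15482·0.281654 = 0.043605

Final: 0.043605


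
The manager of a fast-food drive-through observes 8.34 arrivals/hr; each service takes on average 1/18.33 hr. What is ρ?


ρ = λ/μ = 8.34/18.33 = 0.4550

Final: 0.4550


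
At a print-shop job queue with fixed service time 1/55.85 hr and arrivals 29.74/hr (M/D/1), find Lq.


ρ = 29.74/55.85 = 0.5325
M/D/1: Lq = ρ²/(2(1−ρ)) = 0.2836/(2·0.4675) = 0.30326

Final: 0.30326


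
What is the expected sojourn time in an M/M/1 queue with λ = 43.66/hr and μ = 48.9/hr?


W = 1/(μ−λ) = 1/(48.9 − 43.66) = 1/5.24 = 0.1908 hr

Final: 0.1908 hr


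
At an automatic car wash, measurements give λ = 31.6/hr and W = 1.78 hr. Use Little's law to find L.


L = λW = 31.6·1.78 = 56.2480

Final: 56.2480


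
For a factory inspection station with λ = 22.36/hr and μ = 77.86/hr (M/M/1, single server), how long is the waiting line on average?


ρ = 22.36/77.86 = 0.2872
Lq = ρ²/(1−ρ) = 0.08247/0.7128 = 0.1157

Final: 0.1157


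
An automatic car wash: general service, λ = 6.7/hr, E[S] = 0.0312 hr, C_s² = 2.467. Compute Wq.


ρ = λ·E[S] = 6.7·0.0312 = 0.2090
E[S²] = E[S]²(1+C_s²) = 0.0312²·(1+2.467) = 0.003375
Wq = λ·E[S²]/(2(1−ρ)) = 6.7·0.003375/(2·0.7910) = 0.01429 hr

Final: 0.01429 hr


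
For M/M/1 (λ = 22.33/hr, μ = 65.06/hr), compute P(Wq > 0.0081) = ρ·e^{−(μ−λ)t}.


ρ = 22.33/65.06 = 0.3432
P(Wq > t) = ρ·e^{−(μ−λ)t} = 0.3432·e^{−0.3461}
= 0.3432·0.707433 = 0.242806

Final: 0.242806


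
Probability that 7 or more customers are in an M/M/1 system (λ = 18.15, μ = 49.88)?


ρ = 18.15/49.88 = 0.3639
P(N ≥ n) = ρ^n = 0.3639^7 = 0.0008446

Final: 0.0008446


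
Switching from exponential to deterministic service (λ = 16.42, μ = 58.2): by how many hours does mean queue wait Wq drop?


ρ = 16.42/58.2 = 0.2821
Wq(M/M/1) = ρ/(μ−λ) = 0.2821/41.78 = 0.006753 hr
Wq(M/D/1) = ρ/(2(μ−λ)) = 0.003376 hr
Savings = 0.006753 − 0.003376 = 0.003376 hr

Final: 0.003376 hr


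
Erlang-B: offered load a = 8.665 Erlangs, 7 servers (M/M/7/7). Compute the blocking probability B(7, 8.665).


B(c,a) = (a^c/c!) / Σ_{k=0}^{c} a^k/k!
a^7/7! = 727.695070
Σ terms (k=0..7): 1.00000 + 8.66500 + 37.54111 + 108.43125 + 234.88919 + 407.06296 + 587.86676 + 727.69507 = 2113.151342
B = 727.695070/2113.151342 = 0.344365

Final: 0.344365


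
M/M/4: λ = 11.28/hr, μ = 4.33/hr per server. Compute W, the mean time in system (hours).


a = 2.6051; ρ = 0.6513; P₀ = 0.064735
Lq = P₀·a^c·ρ/(c!(1−ρ)²) = 0.66526
Wq = Lq/λ = 0.66526/11.28 = 0.05898 hr
W = Wq + 1/μ = 0.05898 + 0.23095 = 0.28992 hr

Final: 0.28992 hr


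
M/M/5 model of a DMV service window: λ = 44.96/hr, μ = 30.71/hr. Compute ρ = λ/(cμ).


ρ = λ/(cμ) = 44.96/(5·30.71) = 44.96/153.55 = 0.2928

Final: 0.2928


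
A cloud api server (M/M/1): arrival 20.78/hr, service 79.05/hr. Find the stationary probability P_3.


ρ = 20.78/79.05 = 0.2629
P_n = (1−ρ)·ρ^n = (1 − 0.2629)·0.2629^3 = 0.7371·0.018165 = 0.013390

Final: 0.013390


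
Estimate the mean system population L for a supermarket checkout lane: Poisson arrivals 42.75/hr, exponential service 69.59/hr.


ρ = λ/μ = 42.75/69.59 = 0.6143
L = ρ/(1−ρ) = 0.6143/(1 − 0.6143) = 0.6143/0.3857 = 1.5928

Final: 1.5928


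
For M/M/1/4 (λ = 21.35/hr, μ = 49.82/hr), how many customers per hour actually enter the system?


ρ = 0.4285; P_K = (1−ρ)ρ^4/(1−ρ^5) = 0.019556
λ_eff = λ(1 − P_K) = 21.35·(1 − 0.019556) = 21.35·0.980444 = 20.9325 /hr

Final: 20.9325 /hr


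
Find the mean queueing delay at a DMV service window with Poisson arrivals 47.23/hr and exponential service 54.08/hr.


ρ = 47.23/54.08 = 0.8733
Wq = ρ/(μ−λ) = 0.8733/(54.08 − 47.23) = 0.8733/6.85 = 0.1275 hr

Final: 0.1275 hr


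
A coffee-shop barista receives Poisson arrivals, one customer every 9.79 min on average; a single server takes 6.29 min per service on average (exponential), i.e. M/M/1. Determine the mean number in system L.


λ = 60/9.79 = 6.1287 /hr
μ = 60/6.29 = 9.5390 /hr
ρ = λ/μ = 6.1287/9.5390 = 0.6425
L = ρ/(1−ρ) = 0.6425/0.3575 = 1.7971

Final: 1.7971


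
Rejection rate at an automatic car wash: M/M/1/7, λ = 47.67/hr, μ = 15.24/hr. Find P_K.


ρ = λ/μ = 47.67/15.24 = 3.1280
P_K = (1−ρ)ρ^K/(1−ρ^(K+1)) = (-2.1280·2929.687476)/(1 − 9163.924013)
= -6234.236538/-9162.924013 = 0.680376

Final: 0.680376


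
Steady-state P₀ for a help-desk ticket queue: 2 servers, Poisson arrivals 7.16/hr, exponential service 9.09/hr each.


a = λ/μ = 7.16/9.09 = 0.7877; ρ = a/c = 0.3938
Σ_{k=0}^{1} a^k/k! (terms k=0..1) = 1.00000 + 0.78768 = 1.78768
Tail: a^2/(2!(1−ρ)) = 0.62044/(2·0.6062) = 0.51178
P₀ = 1/(1.78768 + 0.51178) = 1/2.29946 = 0.434886

Final: 0.434886


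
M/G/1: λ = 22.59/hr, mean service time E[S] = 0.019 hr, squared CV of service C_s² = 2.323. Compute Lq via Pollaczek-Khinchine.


ρ = λ·E[S] = 22.59·0.019 = 0.4292
Lq = ρ²(1+C_s²)/(2(1−ρ)) = 0.1842·(1+2.323)/(2·0.5708)
= 0.1842·3.3230/1.1416 = 0.53625

Final: 0.53625


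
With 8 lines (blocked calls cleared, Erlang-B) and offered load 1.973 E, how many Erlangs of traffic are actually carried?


B(8,1.973) = 0.0007920 (Erlang-B)
Carried load = a(1 − B) = 1.973·(1 − 0.0007920) = 1.973·0.999208 = 1.9714 E

Final: 1.9714 Erlangs


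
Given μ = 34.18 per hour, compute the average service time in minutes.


Mean service time = 1/μ = 1/34.18 hour = 0.02926 hour
In minutes: 0.02926 × 60 = 1.7554 min

Final: 1.7554 min


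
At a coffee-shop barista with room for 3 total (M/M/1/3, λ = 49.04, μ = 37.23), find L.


ρ = 49.04/37.23 = 1.3172
L = ρ[1 − (K+1)ρ^K + Kρ^(K+1)] / [(1−ρ)(1−ρ^(K+1))]
Numerator: 1.3172·(1 − 4·2.285453 + 3·3.010438) = 1.171668
Denominator: (-0.3172)·(-2.010438) = 0.637746
L = 1.171668/0.637746 = 1.8372

Final: 1.8372


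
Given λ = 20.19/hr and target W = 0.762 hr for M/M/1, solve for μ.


W = 1/(μ−λ) ⇒ μ − λ = 1/W = 1/0.762 = 1.3123
μ = λ + 1/W = 20.19 + 1.3123 = 21.5023 per hr

Final: 21.5023 /hr


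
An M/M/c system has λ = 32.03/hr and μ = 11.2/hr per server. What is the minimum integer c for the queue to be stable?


Stability requires cμ > λ ⇔ c > λ/μ.
λ/μ = 32.03/11.2 = 2.8598
Minimum integer c = ⌊2.8598⌋ + 1 = 3
Check: 3·11.2 = 33.60 > 32.03, while 2·11.2 = 22.40 ≤ 32.03

Final: 3 servers


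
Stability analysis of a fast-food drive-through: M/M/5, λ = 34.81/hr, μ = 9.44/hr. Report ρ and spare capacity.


Total capacity cμ = 5·9.44 = 47.20/hr
ρ = λ/(cμ) = 34.81/47.20 = 0.7375
Stable ⇔ ρ < 1: YES
Spare capacity = cμ − λ = 47.20 − 34.81 = 12.39/hr

Final: ρ = 0.7375; stable; margin = 12.39/hr


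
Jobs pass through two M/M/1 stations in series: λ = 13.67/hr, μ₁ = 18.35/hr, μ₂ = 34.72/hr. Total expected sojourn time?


Each node sees arrival rate λ = 13.67/hr (tandem ⇒ throughput preserved).
W₁ = 1/(μ₁−λ) = 1/(18.35−13.67) = 0.21368 hr
W₂ = 1/(μ₂−λ) = 1/(34.72−13.67) = 0.04751 hr
W_total = W₁ + W₂ = 0.21368 + 0.04751 = 0.26118 hr

Final: 0.26118 hr


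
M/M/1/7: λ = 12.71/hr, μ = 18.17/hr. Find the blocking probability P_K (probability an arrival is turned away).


ρ = λ/μ = 12.71/18.17 = 0.6995
P_K = (1−ρ)ρ^K/(1−ρ^(K+1)) = (0.3005·0.081947)/(1 − 0.057322)
= 0.024625/0.942678 = 0.026122

Final: 0.026122


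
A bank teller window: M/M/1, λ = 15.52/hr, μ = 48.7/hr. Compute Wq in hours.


ρ = 15.52/48.7 = 0.3187
Wq = ρ/(μ−λ) = 0.3187/(48.7 − 15.52) = 0.3187/33.18 = 0.009605 hr

Final: 0.009605 hr


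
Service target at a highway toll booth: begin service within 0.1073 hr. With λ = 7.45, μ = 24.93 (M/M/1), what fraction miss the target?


ρ = 7.45/24.93 = 0.2988
P(Wq > t) = ρ·e^{−(μ−λ)t} = 0.2988·e^{−1.8756}
= 0.2988·0.153262 = 0.045800

Final: 0.045800


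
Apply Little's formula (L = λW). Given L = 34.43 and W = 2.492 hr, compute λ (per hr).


λ = L/W = 34.43/2.492 = 13.8162 /hr

Final: 13.8162 /hr


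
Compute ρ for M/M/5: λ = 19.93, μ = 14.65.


ρ = λ/(cμ) = 19.93/(5·14.65) = 19.93/73.25 = 0.2721

Final: 0.2721


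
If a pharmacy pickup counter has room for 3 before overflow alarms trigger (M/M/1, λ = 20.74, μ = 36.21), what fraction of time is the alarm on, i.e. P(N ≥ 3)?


ρ = 20.74/36.21 = 0.5728
P(N ≥ n) = ρ^n = 0.5728^3 = 0.187906

Final: 0.187906


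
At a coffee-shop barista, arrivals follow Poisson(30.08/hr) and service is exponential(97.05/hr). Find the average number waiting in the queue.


ρ = 30.08/97.05 = 0.3099
Lq = ρ²/(1−ρ) = 0.09606/0.6901 = 0.1392

Final: 0.1392


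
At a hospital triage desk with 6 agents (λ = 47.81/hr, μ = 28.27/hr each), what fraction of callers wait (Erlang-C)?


a = λ/μ = 1.6912; ρ = a/6 = 0.2819
P₀ = 0.184202 (from M/M/c formula)
C(c,a) = [a^c/(c!(1−ρ))]·P₀ = [23.39686/(720·0.7181)]·0.184202
= 0.04525·0.184202 = 0.008335

Final: 0.008335


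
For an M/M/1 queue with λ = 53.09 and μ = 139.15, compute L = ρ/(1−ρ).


ρ = λ/μ = 53.09/139.15 = 0.3815
L = ρ/(1−ρ) = 0.3815/(1 − 0.3815) = 0.3815/0.6185 = 0.6169

Final: 0.6169


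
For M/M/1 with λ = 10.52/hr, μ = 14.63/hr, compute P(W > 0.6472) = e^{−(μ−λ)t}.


W ~ Exponential(μ−λ) for M/M/1.
μ − λ = 14.63 − 10.52 = 4.1100
P(W > t) = e^{−(μ−λ)t} = e^{−2.6600} = 0.069949

Final: 0.069949


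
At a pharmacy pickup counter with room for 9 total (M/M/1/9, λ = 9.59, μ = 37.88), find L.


ρ = 9.59/37.88 = 0.2532
L = ρ[1 − (K+1)ρ^K + Kρ^(K+1)] / [(1−ρ)(1−ρ^(K+1))]
Numerator: 0.2532·(1 − 10·0.000004272 + 9·0.000001082) = 0.253160
Denominator: (0.7468)·(0.999999) = 0.746831
L = 0.253160/0.746831 = 0.3390

Final: 0.3390


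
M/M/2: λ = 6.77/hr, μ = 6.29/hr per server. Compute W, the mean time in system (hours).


a = 1.0763; ρ = 0.5382; P₀ = 0.300258
Lq = P₀·a^c·ρ/(c!(1−ρ)²) = 0.43879
Wq = Lq/λ = 0.43879/6.77 = 0.06481 hr
W = Wq + 1/μ = 0.06481 + 0.15898 = 0.22380 hr

Final: 0.22380 hr


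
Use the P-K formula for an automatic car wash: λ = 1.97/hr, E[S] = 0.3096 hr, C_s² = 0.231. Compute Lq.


ρ = λ·E[S] = 1.97·0.3096 = 0.6099
Lq = ρ²(1+C_s²)/(2(1−ρ)) = 0.3720·(1+0.231)/(2·0.3901)
= 0.3720·1.2310/0.7802 = 0.58695

Final: 0.58695


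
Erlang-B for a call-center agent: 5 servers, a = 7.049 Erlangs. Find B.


B(c,a) = (a^c/c!) / Σ_{k=0}^{c} a^k/k!
a^5/5! = 145.029486
Σ terms (k=0..5): 1.00000 + 7.04900 + 24.84420 + 58.37559 + 102.87238 + 145.02949 = 339.170659
B = 145.029486/339.170659 = 0.427600

Final: 0.427600


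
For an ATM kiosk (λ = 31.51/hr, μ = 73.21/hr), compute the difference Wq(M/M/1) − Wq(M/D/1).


ρ = 31.51/73.21 = 0.4304
Wq(M/M/1) = ρ/(μ−λ) = 0.4304/41.70 = 0.01032 hr
Wq(M/D/1) = ρ/(2(μ−λ)) = 0.005161 hr
Savings = 0.01032 − 0.005161 = 0.005161 hr

Final: 0.005161 hr


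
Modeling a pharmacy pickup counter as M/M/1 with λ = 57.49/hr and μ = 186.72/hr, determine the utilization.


ρ = λ/μ = 57.49/186.72 = 0.3079

Final: 0.3079


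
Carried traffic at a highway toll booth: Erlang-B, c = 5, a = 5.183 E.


B(5,5.183) = 0.299536 (Erlang-B)
Carried load = a(1 − B) = 5.183·(1 − 0.299536) = 5.183·0.700464 = 3.6305 E

Final: 3.6305 Erlangs


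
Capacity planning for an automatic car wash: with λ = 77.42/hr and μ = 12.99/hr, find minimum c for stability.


Stability requires cμ > λ ⇔ c > λ/μ.
λ/μ = 77.42/12.99 = 5.9600
Minimum integer c = ⌊5.9600⌋ + 1 = 6
Check: 6·12.99 = 77.94 > 77.42, while 5·12.99 = 64.95 ≤ 77.42

Final: 6 servers


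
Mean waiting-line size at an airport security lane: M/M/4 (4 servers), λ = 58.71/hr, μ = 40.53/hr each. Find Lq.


a = λ/μ = 1.4486; ρ = a/4 = 0.3621
P₀ = 0.232996
Lq = P₀·a^c·ρ / (c!·(1−ρ)²) = 0.232996·4.40293·0.3621/(24·0.40687)
= 0.03805

Final: 0.03805


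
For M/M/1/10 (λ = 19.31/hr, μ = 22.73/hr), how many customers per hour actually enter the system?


ρ = 0.8495; P_K = (1−ρ)ρ^10/(1−ρ^11) = 0.035340
λ_eff = λ(1 − P_K) = 19.31·(1 − 0.035340) = 19.31·0.964660 = 18.6276 /hr

Final: 18.6276 /hr


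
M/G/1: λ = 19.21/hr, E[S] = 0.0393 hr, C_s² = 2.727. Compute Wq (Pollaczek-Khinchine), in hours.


ρ = λ·E[S] = 19.21·0.0393 = 0.7550
E[S²] = E[S]²(1+C_s²) = 0.0393²·(1+2.727) = 0.005756
Wq = λ·E[S²]/(2(1−ρ)) = 19.21·0.005756/(2·0.2450) = 0.22563 hr

Final: 0.22563 hr


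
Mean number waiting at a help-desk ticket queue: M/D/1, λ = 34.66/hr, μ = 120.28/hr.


ρ = 34.66/120.28 = 0.2882
M/D/1: Lq = ρ²/(2(1−ρ)) = 0.08304/(2·0.7118) = 0.05833

Final: 0.05833


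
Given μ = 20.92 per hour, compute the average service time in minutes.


Mean service time = 1/μ = 1/20.92 hour = 0.04780 hour
In minutes: 0.04780 × 60 = 2.8681 min

Final: 2.8681 min


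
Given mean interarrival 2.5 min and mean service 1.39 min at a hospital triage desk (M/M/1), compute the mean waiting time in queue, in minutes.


λ = 60/2.5 = 24.0000 /hr
μ = 60/1.39 = 43.1655 /hr
ρ = λ/μ = 24.0000/43.1655 = 0.5560
Wq = ρ/(μ−λ) = 0.5560/(43.1655−24.0000) = 0.02901 hr
In minutes: 0.02901·60 = 1.741 min

Final: 1.741 min


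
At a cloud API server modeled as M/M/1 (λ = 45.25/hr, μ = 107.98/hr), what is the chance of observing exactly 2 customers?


ρ = 45.25/107.98 = 0.4191
P_n = (1−ρ)·ρ^n = (1 − 0.4191)·0.4191^2 = 0.5809·0.175611 = 0.102019

Final: 0.102019


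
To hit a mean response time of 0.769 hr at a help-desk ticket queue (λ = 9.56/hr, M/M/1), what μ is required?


W = 1/(μ−λ) ⇒ μ − λ = 1/W = 1/0.769 = 1.3004
μ = λ + 1/W = 9.56 + 1.3004 = 10.8604 per hr

Final: 10.8604 /hr


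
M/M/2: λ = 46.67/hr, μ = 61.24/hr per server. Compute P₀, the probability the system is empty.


a = λ/μ = 46.67/61.24 = 0.7621; ρ = a/c = 0.3810
Σ_{k=0}^{1} a^k/k! (terms k=0..1) = 1.00000 + 0.76208 = 1.76208
Tail: a^2/(2!(1−ρ)) = 0.58077/(2·0.6190) = 0.46915
P₀ = 1/(1.76208 + 0.46915) = 1/2.23124 = 0.448182

Final: 0.448182


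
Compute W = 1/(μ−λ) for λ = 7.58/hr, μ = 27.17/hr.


W = 1/(μ−λ) = 1/(27.17 − 7.58) = 1/19.59 = 0.05105 hr

Final: 0.05105 hr


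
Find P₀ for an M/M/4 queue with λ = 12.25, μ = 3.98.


a = λ/μ = 12.25/3.98 = 3.0779; ρ = a/c = 0.7695
Σ_{k=0}^{3} a^k/k! (terms k=0..3) = 1.00000 + 3.07789 + 4.73670 + 4.85968 = 13.67427
Tail: a^4/(4!(1−ρ)) = 89.74537/(24·0.2305) = 16.22101
P₀ = 1/(13.67427 + 16.22101) = 1/29.89528 = 0.033450

Final: 0.033450


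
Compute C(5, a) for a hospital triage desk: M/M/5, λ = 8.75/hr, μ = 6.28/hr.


a = λ/μ = 1.3933; ρ = a/5 = 0.2787
P₀ = 0.247987 (from M/M/c formula)
C(c,a) = [a^c/(c!(1−ρ))]·P₀ = [5.25100/(120·0.7213)]·0.247987
= 0.06066·0.247987 = 0.015044

Final: 0.015044


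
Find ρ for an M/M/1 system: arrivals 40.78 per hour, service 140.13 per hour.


ρ = λ/μ = 40.78/140.13 = 0.2910

Final: 0.2910


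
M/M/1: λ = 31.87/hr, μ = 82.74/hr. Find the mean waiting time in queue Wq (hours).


ρ = 31.87/82.74 = 0.3852
Wq = ρ/(μ−λ) = 0.3852/(82.74 − 31.87) = 0.3852/50.87 = 0.007572 hr

Final: 0.007572 hr


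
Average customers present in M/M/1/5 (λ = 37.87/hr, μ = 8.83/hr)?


ρ = 37.87/8.83 = 4.2888
L = ρ[1 − (K+1)ρ^K + Kρ^(K+1)] / [(1−ρ)(1−ρ^(K+1))]
Numerator: 4.2888·(1 − 6·1451.018694 + 5·6223.111886) = 96113.662271
Denominator: (-3.2888)·(-6222.111886) = 20463.208285
L = 96113.662271/20463.208285 = 4.6969

Final: 4.6969


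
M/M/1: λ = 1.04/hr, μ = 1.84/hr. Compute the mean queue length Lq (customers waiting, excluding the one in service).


ρ = 1.04/1.84 = 0.5652
Lq = ρ²/(1−ρ) = 0.3195/0.4348 = 0.7348

Final: 0.7348


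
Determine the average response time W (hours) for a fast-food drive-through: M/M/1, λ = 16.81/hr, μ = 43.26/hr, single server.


W = 1/(μ−λ) = 1/(43.26 − 16.81) = 1/26.45 = 0.03781 hr

Final: 0.03781 hr


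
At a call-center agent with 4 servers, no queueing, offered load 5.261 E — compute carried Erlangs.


B(4,5.261) = 0.418408 (Erlang-B)
Carried load = a(1 − B) = 5.261·(1 − 0.418408) = 5.261·0.581592 = 3.0598 E

Final: 3.0598 Erlangs


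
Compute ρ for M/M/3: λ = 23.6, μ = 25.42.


ρ = λ/(cμ) = 23.6/(3·25.42) = 23.6/76.26 = 0.3095

Final: 0.3095


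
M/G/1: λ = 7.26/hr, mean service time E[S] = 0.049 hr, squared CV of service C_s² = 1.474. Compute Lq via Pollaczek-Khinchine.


ρ = λ·E[S] = 7.26·0.049 = 0.3557
Lq = ρ²(1+C_s²)/(2(1−ρ)) = 0.1266·(1+1.474)/(2·0.6443)
= 0.1266·2.4740/1.2885 = 0.24298

Final: 0.24298


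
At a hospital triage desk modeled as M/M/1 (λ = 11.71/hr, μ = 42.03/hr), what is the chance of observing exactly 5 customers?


ρ = 11.71/42.03 = 0.2786
P_n = (1−ρ)·ρ^n = (1 − 0.2786)·0.2786^5 = 0.7214·0.001679 = 0.001211

Final: 0.001211


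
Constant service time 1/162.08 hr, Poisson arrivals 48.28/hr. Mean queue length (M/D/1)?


ρ = 48.28/162.08 = 0.2979
M/D/1: Lq = ρ²/(2(1−ρ)) = 0.08873/(2·0.7021) = 0.06319

Final: 0.06319


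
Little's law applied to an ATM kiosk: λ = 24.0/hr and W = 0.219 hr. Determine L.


L = λW = 24.0·0.219 = 5.2560

Final: 5.2560


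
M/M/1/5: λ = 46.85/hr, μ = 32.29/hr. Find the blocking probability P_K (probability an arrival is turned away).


ρ = λ/μ = 46.85/32.29 = 1.4509
P_K = (1−ρ)ρ^K/(1−ρ^(K+1)) = (-0.4509·6.429952)/(1 − 9.329305)
= -2.899353/-8.329305 = 0.348091

Final: 0.348091


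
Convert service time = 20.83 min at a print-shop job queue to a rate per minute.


μ = 1/(service time) in consistent units.
1 minute = 1 min, so μ = 1/20.83 = 0.04801 per minute

Final: 0.04801 /min


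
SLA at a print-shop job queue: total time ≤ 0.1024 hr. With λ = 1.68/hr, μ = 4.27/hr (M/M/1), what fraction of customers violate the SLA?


W ~ Exponential(μ−λ) for M/M/1.
μ − λ = 4.27 − 1.68 = 2.5900
P(W > t) = e^{−(μ−λ)t} = e^{−0.2652} = 0.767040

Final: 0.767040


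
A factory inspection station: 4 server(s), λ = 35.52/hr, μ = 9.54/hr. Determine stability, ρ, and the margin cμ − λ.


Total capacity cμ = 4·9.54 = 38.16/hr
ρ = λ/(cμ) = 35.52/38.16 = 0.9308
Stable ⇔ ρ < 1: YES
Spare capacity = cμ − λ = 38.16 − 35.52 = 2.64/hr

Final: ρ = 0.9308; stable; margin = 2.64/hr


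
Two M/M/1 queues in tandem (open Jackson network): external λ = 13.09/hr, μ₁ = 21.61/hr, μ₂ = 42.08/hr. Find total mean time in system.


Each node sees arrival rate λ = 13.09/hr (tandem ⇒ throughput preserved).
W₁ = 1/(μ₁−λ) = 1/(21.61−13.09) = 0.11737 hr
W₂ = 1/(μ₂−λ) = 1/(42.08−13.09) = 0.03449 hr
W_total = W₁ + W₂ = 0.11737 + 0.03449 = 0.15187 hr

Final: 0.15187 hr


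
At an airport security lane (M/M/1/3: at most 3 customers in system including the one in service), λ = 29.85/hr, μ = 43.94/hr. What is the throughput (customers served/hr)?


ρ = 0.6793; P_K = (1−ρ)ρ^3/(1−ρ^4) = 0.127737
λ_eff = λ(1 − P_K) = 29.85·(1 − 0.127737) = 29.85·0.872263 = 26.0370 /hr

Final: 26.0370 /hr


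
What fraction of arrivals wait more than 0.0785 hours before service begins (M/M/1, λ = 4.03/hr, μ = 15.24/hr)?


ρ = 4.03/15.24 = 0.2644
P(Wq > t) = ρ·e^{−(μ−λ)t} = 0.2644·e^{−0.8800}
= 0.2644·0.414789 = 0.109685

Final: 0.109685


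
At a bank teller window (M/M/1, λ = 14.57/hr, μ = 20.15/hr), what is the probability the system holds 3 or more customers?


ρ = 14.57/20.15 = 0.7231
P(N ≥ n) = ρ^n = 0.7231^3 = 0.378054

Final: 0.378054


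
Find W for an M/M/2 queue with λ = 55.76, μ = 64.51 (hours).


a = 0.8644; ρ = 0.4322; P₀ = 0.396471
Lq = P₀·a^c·ρ/(c!(1−ρ)²) = 0.19853
Wq = Lq/λ = 0.19853/55.76 = 0.003560 hr
W = Wq + 1/μ = 0.003560 + 0.01550 = 0.01906 hr

Final: 0.01906 hr


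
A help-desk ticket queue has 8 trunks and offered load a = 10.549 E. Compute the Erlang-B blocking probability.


B(c,a) = (a^c/c!) / Σ_{k=0}^{c} a^k/k!
a^8/8! = 3803.380847
Σ terms (k=0..8): 1.00000 + 10.54900 + 55.64070 + 195.65125 + 515.98126 + 1088.61726 + 1913.97058 + 2884.35366 + 3803.38085 = 10469.144556
B = 3803.380847/10469.144556 = 0.363294

Final: 0.363294


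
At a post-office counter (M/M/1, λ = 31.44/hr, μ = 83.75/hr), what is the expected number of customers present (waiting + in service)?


ρ = λ/μ = 31.44/83.75 = 0.3754
L = ρ/(1−ρ) = 0.3754/(1 − 0.3754) = 0.3754/0.6246 = 0.6010

Final: 0.6010


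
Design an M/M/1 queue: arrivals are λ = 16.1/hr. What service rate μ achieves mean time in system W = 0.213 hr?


W = 1/(μ−λ) ⇒ μ − λ = 1/W = 1/0.213 = 4.6948
μ = λ + 1/W = 16.1 + 4.6948 = 20.7948 per hr

Final: 20.7948 /hr


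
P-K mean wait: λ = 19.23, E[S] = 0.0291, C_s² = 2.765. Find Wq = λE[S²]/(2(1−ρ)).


ρ = λ·E[S] = 19.23·0.0291 = 0.5596
E[S²] = E[S]²(1+C_s²) = 0.0291²·(1+2.765) = 0.003188
Wq = λ·E[S²]/(2(1−ρ)) = 19.23·0.003188/(2·0.4404) = 0.06961 hr

Final: 0.06961 hr


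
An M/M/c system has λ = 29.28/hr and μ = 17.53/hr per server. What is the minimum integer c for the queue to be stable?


Stability requires cμ > λ ⇔ c > λ/μ.
λ/μ = 29.28/17.53 = 1.6703
Minimum integer c = ⌊1.6703⌋ + 1 = 2
Check: 2·17.53 = 35.06 > 29.28, while 1·17.53 = 17.53 ≤ 29.28

Final: 2 servers


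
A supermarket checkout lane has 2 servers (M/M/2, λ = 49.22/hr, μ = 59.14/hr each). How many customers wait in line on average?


a = λ/μ = 0.8323; ρ = a/2 = 0.4161
P₀ = 0.412299
Lq = P₀·a^c·ρ / (c!·(1−ρ)²) = 0.412299·0.69266·0.4161/(2·0.34090)
= 0.17430

Final: 0.17430


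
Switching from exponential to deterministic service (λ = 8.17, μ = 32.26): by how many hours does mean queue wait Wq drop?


ρ = 8.17/32.26 = 0.2533
Wq(M/M/1) = ρ/(μ−λ) = 0.2533/24.09 = 0.01051 hr
Wq(M/D/1) = ρ/(2(μ−λ)) = 0.005256 hr
Savings = 0.01051 − 0.005256 = 0.005256 hr

Final: 0.005256 hr


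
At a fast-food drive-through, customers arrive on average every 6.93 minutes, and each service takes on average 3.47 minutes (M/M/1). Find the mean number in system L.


λ = 60/6.93 = 8.6580 /hr
μ = 60/3.47 = 17.2911 /hr
ρ = λ/μ = 8.6580/17.2911 = 0.5007
L = ρ/(1−ρ) = 0.5007/0.4993 = 1.0029

Final: 1.0029


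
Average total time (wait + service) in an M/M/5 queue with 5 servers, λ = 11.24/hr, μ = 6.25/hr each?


a = 1.7984; ρ = 0.3597; P₀ = 0.164864
Lq = P₀·a^c·ρ/(c!(1−ρ)²) = 0.02267
Wq = Lq/λ = 0.02267/11.24 = 0.002017 hr
W = Wq + 1/μ = 0.002017 + 0.16000 = 0.16202 hr

Final: 0.16202 hr


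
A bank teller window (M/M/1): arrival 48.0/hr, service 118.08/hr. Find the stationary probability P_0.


ρ = 48.0/118.08 = 0.4065
P_n = (1−ρ)·ρ^n = (1 − 0.4065)·0.4065^0 = 0.5935·1.000000 = 0.593496

Final: 0.593496


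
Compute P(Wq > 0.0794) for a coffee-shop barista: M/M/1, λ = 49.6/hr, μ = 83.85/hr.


ρ = 49.6/83.85 = 0.5915
P(Wq > t) = ρ·e^{−(μ−λ)t} = 0.5915·e^{−2.7194}
= 0.5915·0.065911 = 0.038988

Final: 0.038988


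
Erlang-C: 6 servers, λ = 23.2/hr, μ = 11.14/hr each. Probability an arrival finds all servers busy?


a = λ/μ = 2.0826; ρ = a/6 = 0.3471
P₀ = 0.124372 (from M/M/c formula)
C(c,a) = [a^c/(c!(1−ρ))]·P₀ = [81.58621/(720·0.6529)]·0.124372
= 0.17355·0.124372 = 0.021585

Final: 0.021585


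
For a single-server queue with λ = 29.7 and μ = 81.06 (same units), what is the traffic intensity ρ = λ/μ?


ρ = λ/μ = 29.7/81.06 = 0.3664

Final: 0.3664


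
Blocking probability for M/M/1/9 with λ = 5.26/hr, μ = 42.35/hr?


ρ = λ/μ = 5.26/42.35 = 0.1242
P_K = (1−ρ)ρ^K/(1−ρ^(K+1)) = (0.8758·0.000000007034)/(1 − 8.736e-10)
= 0.000000006160/1.000000 = 0.000000006160

Final: 0.000000006160


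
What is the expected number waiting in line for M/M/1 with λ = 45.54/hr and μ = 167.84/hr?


ρ = 45.54/167.84 = 0.2713
Lq = ρ²/(1−ρ) = 0.07362/0.7287 = 0.1010

Final: 0.1010


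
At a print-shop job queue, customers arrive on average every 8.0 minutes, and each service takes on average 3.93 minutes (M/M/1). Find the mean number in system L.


λ = 60/8.0 = 7.5000 /hr
μ = 60/3.93 = 15.2672 /hr
ρ = λ/μ = 7.5000/15.2672 = 0.4913
L = ρ/(1−ρ) = 0.4913/0.5088 = 0.9656

Final: 0.9656


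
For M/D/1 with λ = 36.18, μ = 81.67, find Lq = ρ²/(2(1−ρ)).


ρ = 36.18/81.67 = 0.4430
M/D/1: Lq = ρ²/(2(1−ρ)) = 0.1963/(2·0.5570) = 0.17617

Final: 0.17617


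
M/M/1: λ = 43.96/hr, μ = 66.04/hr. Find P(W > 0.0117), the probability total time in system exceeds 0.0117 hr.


W ~ Exponential(μ−λ) for M/M/1.
μ − λ = 66.04 − 43.96 = 22.0800
P(W > t) = e^{−(μ−λ)t} = e^{−0.2583} = 0.772336

Final: 0.772336


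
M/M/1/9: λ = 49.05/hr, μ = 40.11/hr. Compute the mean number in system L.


ρ = 49.05/40.11 = 1.2229
L = ρ[1 − (K+1)ρ^K + Kρ^(K+1)] / [(1−ρ)(1−ρ^(K+1))]
Numerator: 1.2229·(1 − 10·6.116136 + 9·7.479344) = 8.746984
Denominator: (-0.2229)·(-6.479344) = 1.444162
L = 8.746984/1.444162 = 6.0568

Final: 6.0568


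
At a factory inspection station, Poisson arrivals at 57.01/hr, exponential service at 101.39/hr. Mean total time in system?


W = 1/(μ−λ) = 1/(101.39 − 57.01) = 1/44.38 = 0.02253 hr

Final: 0.02253 hr


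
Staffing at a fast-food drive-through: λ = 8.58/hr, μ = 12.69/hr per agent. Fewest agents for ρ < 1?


Stability requires cμ > λ ⇔ c > λ/μ.
λ/μ = 8.58/12.69 = 0.6761
Minimum integer c = ⌊0.6761⌋ + 1 = 1
Check: 1·12.69 = 12.69 > 8.58, while 0·12.69 = 0.00 ≤ 8.58

Final: 1 servers


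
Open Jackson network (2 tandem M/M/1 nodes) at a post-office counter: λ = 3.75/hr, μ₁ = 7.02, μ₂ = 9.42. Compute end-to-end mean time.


Each node sees arrival rate λ = 3.75/hr (tandem ⇒ throughput preserved).
W₁ = 1/(μ₁−λ) = 1/(7.02−3.75) = 0.30581 hr
W₂ = 1/(μ₂−λ) = 1/(9.42−3.75) = 0.17637 hr
W_total = W₁ + W₂ = 0.30581 + 0.17637 = 0.48218 hr

Final: 0.48218 hr


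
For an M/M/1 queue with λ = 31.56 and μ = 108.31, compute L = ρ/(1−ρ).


ρ = λ/μ = 31.56/108.31 = 0.2914
L = ρ/(1−ρ) = 0.2914/(1 − 0.2914) = 0.2914/0.7086 = 0.4112

Final: 0.4112


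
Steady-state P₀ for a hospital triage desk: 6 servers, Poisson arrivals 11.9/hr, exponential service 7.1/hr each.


a = λ/μ = 11.9/7.1 = 1.6761; ρ = a/c = 0.2793
Σ_{k=0}^{5} a^k/k! (terms k=0..5) = 1.00000 + 1.67606 + 1.40458 + 0.78472 + 0.32881 + 0.11022 = 5.30439
Tail: a^6/(6!(1−ρ)) = 22.16826/(720·0.7207) = 0.04272
P₀ = 1/(5.30439 + 0.04272) = 1/5.34711 = 0.187017

Final: 0.187017


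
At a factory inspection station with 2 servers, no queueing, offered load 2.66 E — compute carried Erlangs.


B(2,2.66) = 0.491511 (Erlang-B)
Carried load = a(1 − B) = 2.66·(1 − 0.491511) = 2.66·0.508489 = 1.3526 E

Final: 1.3526 Erlangs


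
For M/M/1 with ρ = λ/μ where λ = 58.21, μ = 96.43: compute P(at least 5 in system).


ρ = 58.21/96.43 = 0.6037
P(N ≥ n) = ρ^n = 0.6037^5 = 0.080154

Final: 0.080154


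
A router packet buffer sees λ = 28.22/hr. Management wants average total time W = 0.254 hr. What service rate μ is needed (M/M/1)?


W = 1/(μ−λ) ⇒ μ − λ = 1/W = 1/0.254 = 3.9370
μ = λ + 1/W = 28.22 + 3.9370 = 32.1570 per hr

Final: 32.1570 /hr


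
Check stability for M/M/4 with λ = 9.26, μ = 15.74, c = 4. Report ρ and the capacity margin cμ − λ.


Total capacity cμ = 4·15.74 = 62.96/hr
ρ = λ/(cμ) = 9.26/62.96 = 0.1471
Stable ⇔ ρ < 1: YES
Spare capacity = cμ − λ = 62.96 − 9.26 = 53.70/hr

Final: ρ = 0.1471; stable; margin = 53.70/hr


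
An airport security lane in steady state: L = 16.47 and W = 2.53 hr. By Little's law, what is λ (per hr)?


λ = L/W = 16.47/2.53 = 6.5099 /hr

Final: 6.5099 /hr


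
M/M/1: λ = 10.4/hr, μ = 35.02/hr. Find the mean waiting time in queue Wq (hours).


ρ = 10.4/35.02 = 0.2970
Wq = ρ/(μ−λ) = 0.2970/(35.02 − 10.4) = 0.2970/24.62 = 0.01206 hr

Final: 0.01206 hr


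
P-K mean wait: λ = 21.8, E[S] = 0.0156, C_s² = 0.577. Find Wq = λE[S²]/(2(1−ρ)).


ρ = λ·E[S] = 21.8·0.0156 = 0.3401
E[S²] = E[S]²(1+C_s²) = 0.0156²·(1+0.577) = 0.0003838
Wq = λ·E[S²]/(2(1−ρ)) = 21.8·0.0003838/(2·0.6599) = 0.006339 hr

Final: 0.006339 hr


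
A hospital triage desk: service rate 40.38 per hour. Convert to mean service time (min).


Mean service time = 1/μ = 1/40.38 hour = 0.02476 hour
In minutes: 0.02476 × 60 = 1.4859 min

Final: 1.4859 min


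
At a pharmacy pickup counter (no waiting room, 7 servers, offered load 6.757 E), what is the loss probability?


B(c,a) = (a^c/c!) / Σ_{k=0}^{c} a^k/k!
a^7/7! = 127.598890
Σ terms (k=0..7): 1.00000 + 6.75700 + 22.82852 + 51.41745 + 86.85692 + 117.37844 + 132.18769 + 127.59889 = 546.024918
B = 127.598890/546.024918 = 0.233687

Final: 0.233687


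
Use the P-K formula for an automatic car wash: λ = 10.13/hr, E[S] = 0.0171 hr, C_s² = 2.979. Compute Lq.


ρ = λ·E[S] = 10.13·0.0171 = 0.1732
Lq = ρ²(1+C_s²)/(2(1−ρ)) = 0.03001·(1+2.979)/(2·0.8268)
= 0.03001·3.9790/1.6536 = 0.07220

Final: 0.07220


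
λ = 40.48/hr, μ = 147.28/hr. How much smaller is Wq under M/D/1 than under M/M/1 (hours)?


ρ = 40.48/147.28 = 0.2749
Wq(M/M/1) = ρ/(μ−λ) = 0.2749/106.80 = 0.002574 hr
Wq(M/D/1) = ρ/(2(μ−λ)) = 0.001287 hr
Savings = 0.002574 − 0.001287 = 0.001287 hr

Final: 0.001287 hr


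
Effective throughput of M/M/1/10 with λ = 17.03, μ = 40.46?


ρ = 0.4209; P_K = (1−ρ)ρ^10/(1−ρ^11) = 0.0001011
λ_eff = λ(1 − P_K) = 17.03·(1 − 0.0001011) = 17.03·0.999899 = 17.0283 /hr

Final: 17.0283 /hr


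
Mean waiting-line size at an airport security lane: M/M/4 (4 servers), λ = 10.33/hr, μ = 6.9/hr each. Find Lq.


a = λ/μ = 1.4971; ρ = a/4 = 0.3743
P₀ = 0.221655
Lq = P₀·a^c·ρ / (c!·(1−ρ)²) = 0.221655·5.02348·0.3743/(24·0.39153)
= 0.04435

Final: 0.04435


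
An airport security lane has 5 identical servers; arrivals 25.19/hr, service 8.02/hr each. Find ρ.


ρ = λ/(cμ) = 25.19/(5·8.02) = 25.19/40.10 = 0.6282

Final: 0.6282


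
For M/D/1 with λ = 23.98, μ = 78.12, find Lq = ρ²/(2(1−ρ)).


ρ = 23.98/78.12 = 0.3070
M/D/1: Lq = ρ²/(2(1−ρ)) = 0.09423/(2·0.6930) = 0.06798

Final: 0.06798


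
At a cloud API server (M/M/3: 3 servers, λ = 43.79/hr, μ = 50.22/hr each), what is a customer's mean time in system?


a = 0.8720; ρ = 0.2907; P₀ = 0.415301
Lq = P₀·a^c·ρ/(c!(1−ρ)²) = 0.02651
Wq = Lq/λ = 0.02651/43.79 = 0.0006053 hr
W = Wq + 1/μ = 0.0006053 + 0.01991 = 0.02052 hr

Final: 0.02052 hr


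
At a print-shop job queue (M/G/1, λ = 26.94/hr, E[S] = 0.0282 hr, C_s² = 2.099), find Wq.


ρ = λ·E[S] = 26.94·0.0282 = 0.7597
E[S²] = E[S]²(1+C_s²) = 0.0282²·(1+2.099) = 0.002464
Wq = λ·E[S²]/(2(1−ρ)) = 26.94·0.002464/(2·0.2403) = 0.13815 hr

Final: 0.13815 hr


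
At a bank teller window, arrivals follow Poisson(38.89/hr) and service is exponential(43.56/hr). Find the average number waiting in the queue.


ρ = 38.89/43.56 = 0.8928
Lq = ρ²/(1−ρ) = 0.7971/0.1072 = 7.4348

Final: 7.4348


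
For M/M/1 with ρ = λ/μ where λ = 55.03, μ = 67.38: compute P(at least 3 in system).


ρ = 55.03/67.38 = 0.8167
P(N ≥ n) = ρ^n = 0.8167^3 = 0.544760

Final: 0.544760


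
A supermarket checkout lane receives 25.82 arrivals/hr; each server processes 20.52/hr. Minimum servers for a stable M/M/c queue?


Stability requires cμ > λ ⇔ c > λ/μ.
λ/μ = 25.82/20.52 = 1.2583
Minimum integer c = ⌊1.2583⌋ + 1 = 2
Check: 2·20.52 = 41.04 > 25.82, while 1·20.52 = 20.52 ≤ 25.82

Final: 2 servers


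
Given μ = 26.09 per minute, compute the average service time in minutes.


Mean service time = 1/μ = 1/26.09 minute = 0.03833 minute
In minutes: 0.03833 × 1 = 0.03833 min

Final: 0.03833 min


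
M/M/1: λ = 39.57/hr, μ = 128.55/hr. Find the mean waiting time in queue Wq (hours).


ρ = 39.57/128.55 = 0.3078
Wq = ρ/(μ−λ) = 0.3078/(128.55 − 39.57) = 0.3078/88.98 = 0.003459 hr

Final: 0.003459 hr


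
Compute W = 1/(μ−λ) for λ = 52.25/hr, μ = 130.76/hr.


W = 1/(μ−λ) = 1/(130.76 − 52.25) = 1/78.51 = 0.01274 hr

Final: 0.01274 hr


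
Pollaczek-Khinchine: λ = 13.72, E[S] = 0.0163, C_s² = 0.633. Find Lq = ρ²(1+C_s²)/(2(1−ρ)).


ρ = λ·E[S] = 13.72·0.0163 = 0.2236
Lq = ρ²(1+C_s²)/(2(1−ρ)) = 0.05001·(1+0.633)/(2·0.7764)
= 0.05001·1.6330/1.5527 = 0.05260

Final: 0.05260


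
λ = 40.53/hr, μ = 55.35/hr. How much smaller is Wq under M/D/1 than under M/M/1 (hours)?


ρ = 40.53/55.35 = 0.7322
Wq(M/M/1) = ρ/(μ−λ) = 0.7322/14.82 = 0.04941 hr
Wq(M/D/1) = ρ/(2(μ−λ)) = 0.02470 hr
Savings = 0.04941 − 0.02470 = 0.02470 hr

Final: 0.02470 hr
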